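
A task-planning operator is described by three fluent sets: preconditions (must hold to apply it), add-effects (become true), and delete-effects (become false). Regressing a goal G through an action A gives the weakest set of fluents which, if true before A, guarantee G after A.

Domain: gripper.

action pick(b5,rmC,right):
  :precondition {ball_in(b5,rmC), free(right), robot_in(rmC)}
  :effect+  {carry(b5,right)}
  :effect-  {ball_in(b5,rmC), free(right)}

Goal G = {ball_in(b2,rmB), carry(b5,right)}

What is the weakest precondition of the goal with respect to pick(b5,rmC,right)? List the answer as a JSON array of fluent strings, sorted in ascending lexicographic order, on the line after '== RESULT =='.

Compute (G \ add) ∪ pre:
  G ∩ del = {}  (empty — regression defined)
  G \ add = {ball_in(b2,rmB), carry(b5,right)} \ {carry(b5,right)} = {ball_in(b2,rmB)}
  ∪ pre   = {ball_in(b2,rmB)} ∪ {ball_in(b5,rmC), free(right), robot_in(rmC)}
          = {ball_in(b2,rmB), ball_in(b5,rmC), free(right), robot_in(rmC)}

== RESULT ==
["ball_in(b2,rmB)", "ball_in(b5,rmC)", "free(right)", "robot_in(rmC)"]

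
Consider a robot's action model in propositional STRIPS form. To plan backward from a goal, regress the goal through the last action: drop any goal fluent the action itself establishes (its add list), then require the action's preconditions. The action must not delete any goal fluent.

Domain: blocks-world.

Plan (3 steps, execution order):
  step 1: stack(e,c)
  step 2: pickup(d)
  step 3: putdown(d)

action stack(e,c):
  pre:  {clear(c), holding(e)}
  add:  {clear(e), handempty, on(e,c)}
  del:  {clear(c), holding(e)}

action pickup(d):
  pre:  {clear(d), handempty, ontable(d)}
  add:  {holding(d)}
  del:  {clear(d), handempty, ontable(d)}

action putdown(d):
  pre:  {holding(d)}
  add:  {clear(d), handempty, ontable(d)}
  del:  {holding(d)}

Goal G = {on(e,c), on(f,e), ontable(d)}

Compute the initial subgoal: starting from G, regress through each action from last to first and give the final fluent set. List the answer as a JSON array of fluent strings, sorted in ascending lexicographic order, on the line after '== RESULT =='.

Work backward from the goal:
  through step 3 (putdown(d)): drop {ontable(d)}, keep {on(e,c), on(f,e)}, require {holding(d)}
    → {holding(d), on(e,c), on(f,e)}
  through step 2 (pickup(d)): drop {holding(d)}, keep {on(e,c), on(f,e)}, require {clear(d), handempty, ontable(d)}
    → {clear(d), handempty, on(e,c), on(f,e), ontable(d)}
  through step 1 (stack(e,c)): drop {handempty, on(e,c)}, keep {clear(d), on(f,e), ontable(d)}, require {clear(c), holding(e)}
    → {clear(c), clear(d), holding(e), on(f,e), ontable(d)}

== RESULT ==
["clear(c)", "clear(d)", "holding(e)", "on(f,e)", "ontable(d)"]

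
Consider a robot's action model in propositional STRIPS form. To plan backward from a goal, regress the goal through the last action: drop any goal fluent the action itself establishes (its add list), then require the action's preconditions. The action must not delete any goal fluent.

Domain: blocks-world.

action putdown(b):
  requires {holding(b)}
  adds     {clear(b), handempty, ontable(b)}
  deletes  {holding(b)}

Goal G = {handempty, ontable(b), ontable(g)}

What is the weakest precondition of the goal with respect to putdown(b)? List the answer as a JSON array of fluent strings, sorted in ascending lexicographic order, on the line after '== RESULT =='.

Regress:
  G ∩ del = {}  (empty — regression defined)
  G \ add = {handempty, ontable(b), ontable(g)} \ {clear(b), handempty, ontable(b)} = {ontable(g)}
  ∪ pre   = {ontable(g)} ∪ {holding(b)}
          = {holding(b), ontable(g)}

== RESULT ==
["holding(b)", "ontable(g)"]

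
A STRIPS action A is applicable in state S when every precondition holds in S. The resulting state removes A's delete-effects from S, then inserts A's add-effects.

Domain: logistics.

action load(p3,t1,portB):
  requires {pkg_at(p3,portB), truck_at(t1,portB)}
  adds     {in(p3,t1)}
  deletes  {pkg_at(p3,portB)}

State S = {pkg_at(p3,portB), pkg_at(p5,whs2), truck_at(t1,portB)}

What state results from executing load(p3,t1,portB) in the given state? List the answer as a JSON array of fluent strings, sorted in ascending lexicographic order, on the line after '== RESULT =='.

Progress:
  pre ⊆ S: {pkg_at(p3,portB), truck_at(t1,portB)} ⊆ S  — applicable
  S \ del = {pkg_at(p5,whs2), truck_at(t1,portB)}
  ∪ add   = {in(p3,t1), pkg_at(p5,whs2), truck_at(t1,portB)}

== RESULT ==
["in(p3,t1)", "pkg_at(p5,whs2)", "truck_at(t1,portB)"]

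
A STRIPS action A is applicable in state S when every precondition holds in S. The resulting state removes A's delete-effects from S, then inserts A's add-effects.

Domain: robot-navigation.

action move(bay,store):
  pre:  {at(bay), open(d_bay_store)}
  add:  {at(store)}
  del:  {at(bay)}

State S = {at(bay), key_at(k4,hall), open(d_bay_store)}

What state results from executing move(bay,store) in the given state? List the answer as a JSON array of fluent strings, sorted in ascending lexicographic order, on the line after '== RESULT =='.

Progress:
  pre ⊆ S: {at(bay), open(d_bay_store)} ⊆ S  — applicable
  S \ del = {key_at(k4,hall), open(d_bay_store)}
  ∪ add   = {at(store), key_at(k4,hall), open(d_bay_store)}

== RESULT ==
["at(store)", "key_at(k4,hall)", "open(d_bay_store)"]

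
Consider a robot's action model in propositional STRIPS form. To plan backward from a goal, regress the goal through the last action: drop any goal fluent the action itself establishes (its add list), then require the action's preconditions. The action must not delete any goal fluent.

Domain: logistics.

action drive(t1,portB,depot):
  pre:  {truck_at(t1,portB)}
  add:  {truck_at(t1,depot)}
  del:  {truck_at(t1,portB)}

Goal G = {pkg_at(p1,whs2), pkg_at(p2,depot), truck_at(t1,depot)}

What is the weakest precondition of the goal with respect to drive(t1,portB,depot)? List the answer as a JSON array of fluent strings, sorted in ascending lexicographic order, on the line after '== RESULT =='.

Compute (G \ add) ∪ pre:
  G ∩ del = {}  (empty — regression defined)
  G \ add = {pkg_at(p1,whs2), pkg_at(p2,depot), truck_at(t1,depot)} \ {truck_at(t1,depot)} = {pkg_at(p1,whs2), pkg_at(p2,depot)}
  ∪ pre   = {pkg_at(p1,whs2), pkg_at(p2,depot)} ∪ {truck_at(t1,portB)}
          = {pkg_at(p1,whs2), pkg_at(p2,depot), truck_at(t1,portB)}

== RESULT ==
["pkg_at(p1,whs2)", "pkg_at(p2,depot)", "truck_at(t1,portB)"]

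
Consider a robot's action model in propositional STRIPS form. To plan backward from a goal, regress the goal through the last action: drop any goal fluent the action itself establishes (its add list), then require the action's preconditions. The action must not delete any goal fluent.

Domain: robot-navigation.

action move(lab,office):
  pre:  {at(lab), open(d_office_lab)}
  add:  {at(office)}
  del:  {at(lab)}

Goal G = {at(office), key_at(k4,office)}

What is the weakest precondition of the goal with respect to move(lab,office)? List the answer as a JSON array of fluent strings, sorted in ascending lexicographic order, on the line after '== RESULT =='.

Compute (G \ add) ∪ pre:
  G ∩ del = {}  (empty — regression defined)
  G \ add = {at(office), key_at(k4,office)} \ {at(office)} = {key_at(k4,office)}
  ∪ pre   = {key_at(k4,office)} ∪ {at(lab), open(d_office_lab)}
          = {at(lab), key_at(k4,office), open(d_office_lab)}

== RESULT ==
["at(lab)", "key_at(k4,office)", "open(d_office_lab)"]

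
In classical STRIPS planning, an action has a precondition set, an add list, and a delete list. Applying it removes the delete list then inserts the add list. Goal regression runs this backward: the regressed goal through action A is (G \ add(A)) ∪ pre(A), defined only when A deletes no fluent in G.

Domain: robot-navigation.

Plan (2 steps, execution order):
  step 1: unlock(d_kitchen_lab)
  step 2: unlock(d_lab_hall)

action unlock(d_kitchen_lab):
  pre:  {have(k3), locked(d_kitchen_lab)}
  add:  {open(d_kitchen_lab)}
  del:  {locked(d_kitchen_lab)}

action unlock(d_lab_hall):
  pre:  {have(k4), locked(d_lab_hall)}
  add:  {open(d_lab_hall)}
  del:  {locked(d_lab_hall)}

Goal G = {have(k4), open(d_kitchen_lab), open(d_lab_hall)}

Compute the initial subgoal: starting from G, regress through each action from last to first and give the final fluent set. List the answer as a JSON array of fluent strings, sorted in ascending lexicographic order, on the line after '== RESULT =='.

Regress step by step:
  through step 2 (unlock(d_lab_hall)): drop {open(d_lab_hall)}, keep {have(k4), open(d_kitchen_lab)}, require {have(k4), locked(d_lab_hall)}
    → {have(k4), locked(d_lab_hall), open(d_kitchen_lab)}
  through step 1 (unlock(d_kitchen_lab)): drop {open(d_kitchen_lab)}, keep {have(k4), locked(d_lab_hall)}, require {have(k3), locked(d_kitchen_lab)}
    → {have(k3), have(k4), locked(d_kitchen_lab), locked(d_lab_hall)}

== RESULT ==
["have(k3)", "have(k4)", "locked(d_kitchen_lab)", "locked(d_lab_hall)"]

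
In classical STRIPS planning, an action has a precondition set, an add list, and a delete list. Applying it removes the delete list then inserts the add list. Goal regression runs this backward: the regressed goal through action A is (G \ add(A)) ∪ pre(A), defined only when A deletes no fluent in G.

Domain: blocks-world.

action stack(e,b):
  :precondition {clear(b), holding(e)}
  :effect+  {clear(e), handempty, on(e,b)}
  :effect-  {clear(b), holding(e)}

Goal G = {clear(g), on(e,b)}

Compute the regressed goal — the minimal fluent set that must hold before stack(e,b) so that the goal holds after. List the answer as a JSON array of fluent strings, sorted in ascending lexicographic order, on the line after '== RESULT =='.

Regress:
  G ∩ del = {}  (empty — regression defined)
  G \ add = {clear(g), on(e,b)} \ {clear(e), handempty, on(e,b)} = {clear(g)}
  ∪ pre   = {clear(g)} ∪ {clear(b), holding(e)}
          = {clear(b), clear(g), holding(e)}

== RESULT ==
["clear(b)", "clear(g)", "holding(e)"]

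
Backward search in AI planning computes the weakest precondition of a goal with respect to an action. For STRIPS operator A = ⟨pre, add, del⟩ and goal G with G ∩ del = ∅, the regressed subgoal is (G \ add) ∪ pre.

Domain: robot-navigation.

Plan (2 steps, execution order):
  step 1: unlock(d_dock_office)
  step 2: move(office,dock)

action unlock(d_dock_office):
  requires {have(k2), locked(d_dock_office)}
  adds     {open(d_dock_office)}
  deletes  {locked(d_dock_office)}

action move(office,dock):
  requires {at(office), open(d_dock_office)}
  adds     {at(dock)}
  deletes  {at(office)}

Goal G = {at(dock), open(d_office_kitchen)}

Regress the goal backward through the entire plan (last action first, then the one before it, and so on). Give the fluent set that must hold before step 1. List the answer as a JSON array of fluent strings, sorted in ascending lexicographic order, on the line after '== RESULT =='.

Regress step by step:
  through step 2 (move(office,dock)): drop {at(dock)}, keep {open(d_office_kitchen)}, require {at(office), open(d_dock_office)}
    → {at(office), open(d_dock_office), open(d_office_kitchen)}
  through step 1 (unlock(d_dock_office)): drop {open(d_dock_office)}, keep {at(office), open(d_office_kitchen)}, require {have(k2), locked(d_dock_office)}
    → {at(office), have(k2), locked(d_dock_office), open(d_office_kitchen)}

== RESULT ==
["at(office)", "have(k2)", "locked(d_dock_office)", "open(d_office_kitchen)"]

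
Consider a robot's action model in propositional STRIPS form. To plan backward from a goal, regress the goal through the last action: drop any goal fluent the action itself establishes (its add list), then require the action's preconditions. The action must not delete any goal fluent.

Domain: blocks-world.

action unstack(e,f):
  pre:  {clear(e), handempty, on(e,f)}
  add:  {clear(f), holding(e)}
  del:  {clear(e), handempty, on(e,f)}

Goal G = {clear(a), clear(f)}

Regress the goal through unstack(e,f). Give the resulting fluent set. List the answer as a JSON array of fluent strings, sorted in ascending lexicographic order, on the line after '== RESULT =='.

Regress:
  G ∩ del = {}  (empty — regression defined)
  G \ add = {clear(a), clear(f)} \ {clear(f), holding(e)} = {clear(a)}
  ∪ pre   = {clear(a)} ∪ {clear(e), handempty, on(e,f)}
          = {clear(a), clear(e), handempty, on(e,f)}

== RESULT ==
["clear(a)", "clear(e)", "handempty", "on(e,f)"]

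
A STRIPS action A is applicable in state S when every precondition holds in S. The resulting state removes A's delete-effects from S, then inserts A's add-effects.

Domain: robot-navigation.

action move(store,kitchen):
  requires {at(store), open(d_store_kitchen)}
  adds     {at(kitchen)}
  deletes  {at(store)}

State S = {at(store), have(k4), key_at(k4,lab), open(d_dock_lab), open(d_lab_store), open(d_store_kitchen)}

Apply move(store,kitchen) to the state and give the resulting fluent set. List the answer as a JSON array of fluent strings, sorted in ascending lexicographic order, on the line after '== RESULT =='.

Compute (S \ del) ∪ add:
  pre ⊆ S: {at(store), open(d_store_kitchen)} ⊆ S  — applicable
  S \ del = {have(k4), key_at(k4,lab), open(d_dock_lab), open(d_lab_store), open(d_store_kitchen)}
  ∪ add   = {at(kitchen), have(k4), key_at(k4,lab), open(d_dock_lab), open(d_lab_store), open(d_store_kitchen)}

== RESULT ==
["at(kitchen)", "have(k4)", "key_at(k4,lab)", "open(d_dock_lab)", "open(d_lab_store)", "open(d_store_kitchen)"]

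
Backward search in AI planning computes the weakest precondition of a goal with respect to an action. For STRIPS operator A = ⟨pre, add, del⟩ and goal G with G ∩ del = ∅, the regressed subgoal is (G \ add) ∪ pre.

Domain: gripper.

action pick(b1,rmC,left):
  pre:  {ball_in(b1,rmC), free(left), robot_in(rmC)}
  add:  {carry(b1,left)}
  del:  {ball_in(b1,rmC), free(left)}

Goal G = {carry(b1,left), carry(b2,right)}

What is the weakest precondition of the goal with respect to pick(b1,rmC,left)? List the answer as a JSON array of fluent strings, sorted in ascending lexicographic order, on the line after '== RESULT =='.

Regress:
  G ∩ del = {}  (empty — regression defined)
  G \ add = {carry(b1,left), carry(b2,right)} \ {carry(b1,left)} = {carry(b2,right)}
  ∪ pre   = {carry(b2,right)} ∪ {ball_in(b1,rmC), free(left), robot_in(rmC)}
          = {ball_in(b1,rmC), carry(b2,right), free(left), robot_in(rmC)}

== RESULT ==
["ball_in(b1,rmC)", "carry(b2,right)", "free(left)", "robot_in(rmC)"]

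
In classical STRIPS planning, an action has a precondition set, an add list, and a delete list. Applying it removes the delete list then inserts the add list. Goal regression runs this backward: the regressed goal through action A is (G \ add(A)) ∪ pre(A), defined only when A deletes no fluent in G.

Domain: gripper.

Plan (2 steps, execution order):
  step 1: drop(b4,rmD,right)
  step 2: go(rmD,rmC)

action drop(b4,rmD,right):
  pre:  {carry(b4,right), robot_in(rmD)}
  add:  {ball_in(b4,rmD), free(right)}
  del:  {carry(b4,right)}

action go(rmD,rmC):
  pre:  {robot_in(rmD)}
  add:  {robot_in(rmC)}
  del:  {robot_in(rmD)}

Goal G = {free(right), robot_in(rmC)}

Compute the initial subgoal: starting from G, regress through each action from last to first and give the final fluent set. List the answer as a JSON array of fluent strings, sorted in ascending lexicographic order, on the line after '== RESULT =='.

Work backward from the goal:
  through step 2 (go(rmD,rmC)): drop {robot_in(rmC)}, keep {free(right)}, require {robot_in(rmD)}
    → {free(right), robot_in(rmD)}
  through step 1 (drop(b4,rmD,right)): drop {free(right)}, keep {robot_in(rmD)}, require {carry(b4,right), robot_in(rmD)}
    → {carry(b4,right), robot_in(rmD)}

== RESULT ==
["carry(b4,right)", "robot_in(rmD)"]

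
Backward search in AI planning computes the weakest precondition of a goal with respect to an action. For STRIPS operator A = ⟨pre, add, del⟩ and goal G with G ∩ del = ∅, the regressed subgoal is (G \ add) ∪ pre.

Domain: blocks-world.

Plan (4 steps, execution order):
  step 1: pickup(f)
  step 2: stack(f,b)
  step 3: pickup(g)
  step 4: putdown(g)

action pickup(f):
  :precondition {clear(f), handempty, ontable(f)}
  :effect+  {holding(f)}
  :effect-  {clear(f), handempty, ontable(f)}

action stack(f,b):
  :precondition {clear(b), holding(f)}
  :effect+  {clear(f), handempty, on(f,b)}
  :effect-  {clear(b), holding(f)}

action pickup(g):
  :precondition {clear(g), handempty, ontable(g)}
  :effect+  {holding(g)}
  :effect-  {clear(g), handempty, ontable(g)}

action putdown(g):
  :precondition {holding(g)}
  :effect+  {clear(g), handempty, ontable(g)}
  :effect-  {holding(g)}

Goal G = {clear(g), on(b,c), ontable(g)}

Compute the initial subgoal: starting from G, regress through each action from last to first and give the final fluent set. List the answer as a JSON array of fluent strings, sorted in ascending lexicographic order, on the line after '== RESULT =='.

Work backward from the goal:
  through step 4 (putdown(g)): drop {clear(g), ontable(g)}, keep {on(b,c)}, require {holding(g)}
    → {holding(g), on(b,c)}
  through step 3 (pickup(g)): drop {holding(g)}, keep {on(b,c)}, require {clear(g), handempty, ontable(g)}
    → {clear(g), handempty, on(b,c), ontable(g)}
  through step 2 (stack(f,b)): drop {handempty}, keep {clear(g), on(b,c), ontable(g)}, require {clear(b), holding(f)}
    → {clear(b), clear(g), holding(f), on(b,c), ontable(g)}
  through step 1 (pickup(f)): drop {holding(f)}, keep {clear(b), clear(g), on(b,c), ontable(g)}, require {clear(f), handempty, ontable(f)}
    → {clear(b), clear(f), clear(g), handempty, on(b,c), ontable(f), ontable(g)}

== RESULT ==
["clear(b)", "clear(f)", "clear(g)", "handempty", "on(b,c)", "ontable(f)", "ontable(g)"]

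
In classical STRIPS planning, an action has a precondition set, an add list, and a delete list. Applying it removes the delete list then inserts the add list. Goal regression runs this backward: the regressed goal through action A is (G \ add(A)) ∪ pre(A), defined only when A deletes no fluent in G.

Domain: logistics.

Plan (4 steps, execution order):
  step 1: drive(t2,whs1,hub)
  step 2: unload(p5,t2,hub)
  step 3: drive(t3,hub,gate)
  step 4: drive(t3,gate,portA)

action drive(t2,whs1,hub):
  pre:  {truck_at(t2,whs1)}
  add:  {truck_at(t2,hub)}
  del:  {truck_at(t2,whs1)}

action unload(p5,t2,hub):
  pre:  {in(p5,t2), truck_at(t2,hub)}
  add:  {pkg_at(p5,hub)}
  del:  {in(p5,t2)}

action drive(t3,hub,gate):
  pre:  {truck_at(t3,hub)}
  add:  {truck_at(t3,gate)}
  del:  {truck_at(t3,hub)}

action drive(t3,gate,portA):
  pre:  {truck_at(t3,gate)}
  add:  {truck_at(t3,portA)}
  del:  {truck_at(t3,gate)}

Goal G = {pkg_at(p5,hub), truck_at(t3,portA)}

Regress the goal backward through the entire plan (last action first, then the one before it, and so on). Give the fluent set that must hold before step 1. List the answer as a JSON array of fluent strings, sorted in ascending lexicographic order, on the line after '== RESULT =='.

Work backward from the goal:
  through step 4 (drive(t3,gate,portA)): drop {truck_at(t3,portA)}, keep {pkg_at(p5,hub)}, require {truck_at(t3,gate)}
    → {pkg_at(p5,hub), truck_at(t3,gate)}
  through step 3 (drive(t3,hub,gate)): drop {truck_at(t3,gate)}, keep {pkg_at(p5,hub)}, require {truck_at(t3,hub)}
    → {pkg_at(p5,hub), truck_at(t3,hub)}
  through step 2 (unload(p5,t2,hub)): drop {pkg_at(p5,hub)}, keep {truck_at(t3,hub)}, require {in(p5,t2), truck_at(t2,hub)}
    → {in(p5,t2), truck_at(t2,hub), truck_at(t3,hub)}
  through step 1 (drive(t2,whs1,hub)): drop {truck_at(t2,hub)}, keep {in(p5,t2), truck_at(t3,hub)}, require {truck_at(t2,whs1)}
    → {in(p5,t2), truck_at(t2,whs1), truck_at(t3,hub)}

== RESULT ==
["in(p5,t2)", "truck_at(t2,whs1)", "truck_at(t3,hub)"]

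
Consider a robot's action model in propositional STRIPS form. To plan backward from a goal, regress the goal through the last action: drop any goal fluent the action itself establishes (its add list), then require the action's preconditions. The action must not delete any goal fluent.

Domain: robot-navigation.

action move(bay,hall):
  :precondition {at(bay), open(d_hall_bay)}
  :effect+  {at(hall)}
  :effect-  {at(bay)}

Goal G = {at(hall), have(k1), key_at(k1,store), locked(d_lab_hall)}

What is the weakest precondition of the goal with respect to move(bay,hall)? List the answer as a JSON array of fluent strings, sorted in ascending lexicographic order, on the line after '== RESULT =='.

Compute (G \ add) ∪ pre:
  G ∩ del = {}  (empty — regression defined)
  G \ add = {at(hall), have(k1), key_at(k1,store), locked(d_lab_hall)} \ {at(hall)} = {have(k1), key_at(k1,store), locked(d_lab_hall)}
  ∪ pre   = {have(k1), key_at(k1,store), locked(d_lab_hall)} ∪ {at(bay), open(d_hall_bay)}
          = {at(bay), have(k1), key_at(k1,store), locked(d_lab_hall), open(d_hall_bay)}

== RESULT ==
["at(bay)", "have(k1)", "key_at(k1,store)", "locked(d_lab_hall)", "open(d_hall_bay)"]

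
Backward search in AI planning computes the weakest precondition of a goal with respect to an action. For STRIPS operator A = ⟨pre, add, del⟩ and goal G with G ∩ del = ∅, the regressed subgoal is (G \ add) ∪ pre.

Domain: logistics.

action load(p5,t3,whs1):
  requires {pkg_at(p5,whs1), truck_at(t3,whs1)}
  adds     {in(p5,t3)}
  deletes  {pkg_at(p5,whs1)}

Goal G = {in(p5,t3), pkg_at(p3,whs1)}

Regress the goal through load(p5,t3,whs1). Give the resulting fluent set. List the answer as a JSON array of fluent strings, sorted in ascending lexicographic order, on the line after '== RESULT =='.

Compute (G \ add) ∪ pre:
  G ∩ del = {}  (empty — regression defined)
  G \ add = {in(p5,t3), pkg_at(p3,whs1)} \ {in(p5,t3)} = {pkg_at(p3,whs1)}
  ∪ pre   = {pkg_at(p3,whs1)} ∪ {pkg_at(p5,whs1), truck_at(t3,whs1)}
          = {pkg_at(p3,whs1), pkg_at(p5,whs1), truck_at(t3,whs1)}

== RESULT ==
["pkg_at(p3,whs1)", "pkg_at(p5,whs1)", "truck_at(t3,whs1)"]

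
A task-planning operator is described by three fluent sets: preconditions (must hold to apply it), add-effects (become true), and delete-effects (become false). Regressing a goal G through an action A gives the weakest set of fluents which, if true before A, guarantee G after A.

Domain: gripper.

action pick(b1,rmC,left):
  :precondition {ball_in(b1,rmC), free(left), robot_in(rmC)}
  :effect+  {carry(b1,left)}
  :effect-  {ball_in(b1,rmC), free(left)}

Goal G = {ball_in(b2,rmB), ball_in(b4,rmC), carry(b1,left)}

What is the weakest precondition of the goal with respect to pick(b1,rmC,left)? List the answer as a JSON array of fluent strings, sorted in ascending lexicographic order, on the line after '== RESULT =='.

Regress:
  G ∩ del = {}  (empty — regression defined)
  G \ add = {ball_in(b2,rmB), ball_in(b4,rmC), carry(b1,left)} \ {carry(b1,left)} = {ball_in(b2,rmB), ball_in(b4,rmC)}
  ∪ pre   = {ball_in(b2,rmB), ball_in(b4,rmC)} ∪ {ball_in(b1,rmC), free(left), robot_in(rmC)}
          = {ball_in(b1,rmC), ball_in(b2,rmB), ball_in(b4,rmC), free(left), robot_in(rmC)}

== RESULT ==
["ball_in(b1,rmC)", "ball_in(b2,rmB)", "ball_in(b4,rmC)", "free(left)", "robot_in(rmC)"]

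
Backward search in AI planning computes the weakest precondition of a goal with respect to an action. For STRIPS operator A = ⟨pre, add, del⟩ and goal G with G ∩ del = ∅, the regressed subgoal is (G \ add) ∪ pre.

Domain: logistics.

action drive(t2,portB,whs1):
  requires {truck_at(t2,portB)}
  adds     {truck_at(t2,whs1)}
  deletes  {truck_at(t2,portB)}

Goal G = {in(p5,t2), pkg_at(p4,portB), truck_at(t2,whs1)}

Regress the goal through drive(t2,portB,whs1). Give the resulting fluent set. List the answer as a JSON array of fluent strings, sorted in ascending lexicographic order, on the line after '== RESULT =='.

Regress:
  G ∩ del = {}  (empty — regression defined)
  G \ add = {in(p5,t2), pkg_at(p4,portB), truck_at(t2,whs1)} \ {truck_at(t2,whs1)} = {in(p5,t2), pkg_at(p4,portB)}
  ∪ pre   = {in(p5,t2), pkg_at(p4,portB)} ∪ {truck_at(t2,portB)}
          = {in(p5,t2), pkg_at(p4,portB), truck_at(t2,portB)}

== RESULT ==
["in(p5,t2)", "pkg_at(p4,portB)", "truck_at(t2,portB)"]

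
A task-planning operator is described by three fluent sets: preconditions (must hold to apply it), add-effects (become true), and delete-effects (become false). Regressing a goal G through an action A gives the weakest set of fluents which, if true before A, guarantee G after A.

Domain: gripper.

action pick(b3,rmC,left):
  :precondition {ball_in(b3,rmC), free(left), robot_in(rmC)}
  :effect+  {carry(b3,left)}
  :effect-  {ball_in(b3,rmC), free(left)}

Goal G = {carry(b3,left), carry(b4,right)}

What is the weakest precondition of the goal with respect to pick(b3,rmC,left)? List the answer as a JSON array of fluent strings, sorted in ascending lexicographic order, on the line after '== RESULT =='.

Compute (G \ add) ∪ pre:
  G ∩ del = {}  (empty — regression defined)
  G \ add = {carry(b3,left), carry(b4,right)} \ {carry(b3,left)} = {carry(b4,right)}
  ∪ pre   = {carry(b4,right)} ∪ {ball_in(b3,rmC), free(left), robot_in(rmC)}
          = {ball_in(b3,rmC), carry(b4,right), free(left), robot_in(rmC)}

== RESULT ==
["ball_in(b3,rmC)", "carry(b4,right)", "free(left)", "robot_in(rmC)"]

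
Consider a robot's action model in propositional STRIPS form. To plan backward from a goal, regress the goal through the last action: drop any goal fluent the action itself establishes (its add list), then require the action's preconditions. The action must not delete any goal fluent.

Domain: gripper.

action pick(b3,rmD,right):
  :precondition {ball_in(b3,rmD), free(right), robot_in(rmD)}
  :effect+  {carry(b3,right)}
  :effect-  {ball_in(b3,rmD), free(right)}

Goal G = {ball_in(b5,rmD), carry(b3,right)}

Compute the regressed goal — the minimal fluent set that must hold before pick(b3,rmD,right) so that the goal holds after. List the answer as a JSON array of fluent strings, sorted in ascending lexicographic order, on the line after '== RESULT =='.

Regress:
  G ∩ del = {}  (empty — regression defined)
  G \ add = {ball_in(b5,rmD), carry(b3,right)} \ {carry(b3,right)} = {ball_in(b5,rmD)}
  ∪ pre   = {ball_in(b5,rmD)} ∪ {ball_in(b3,rmD), free(right), robot_in(rmD)}
          = {ball_in(b3,rmD), ball_in(b5,rmD), free(right), robot_in(rmD)}

== RESULT ==
["ball_in(b3,rmD)", "ball_in(b5,rmD)", "free(right)", "robot_in(rmD)"]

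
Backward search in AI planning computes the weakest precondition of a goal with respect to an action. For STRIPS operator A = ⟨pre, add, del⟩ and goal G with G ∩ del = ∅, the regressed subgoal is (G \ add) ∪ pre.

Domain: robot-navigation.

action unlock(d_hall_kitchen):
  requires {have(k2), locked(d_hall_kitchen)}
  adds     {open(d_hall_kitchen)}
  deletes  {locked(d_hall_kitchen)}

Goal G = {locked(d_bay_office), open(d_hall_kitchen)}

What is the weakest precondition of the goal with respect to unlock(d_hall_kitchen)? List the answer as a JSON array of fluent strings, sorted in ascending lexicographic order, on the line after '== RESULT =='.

Compute (G \ add) ∪ pre:
  G ∩ del = {}  (empty — regression defined)
  G \ add = {locked(d_bay_office), open(d_hall_kitchen)} \ {open(d_hall_kitchen)} = {locked(d_bay_office)}
  ∪ pre   = {locked(d_bay_office)} ∪ {have(k2), locked(d_hall_kitchen)}
          = {have(k2), locked(d_bay_office), locked(d_hall_kitchen)}

== RESULT ==
["have(k2)", "locked(d_bay_office)", "locked(d_hall_kitchen)"]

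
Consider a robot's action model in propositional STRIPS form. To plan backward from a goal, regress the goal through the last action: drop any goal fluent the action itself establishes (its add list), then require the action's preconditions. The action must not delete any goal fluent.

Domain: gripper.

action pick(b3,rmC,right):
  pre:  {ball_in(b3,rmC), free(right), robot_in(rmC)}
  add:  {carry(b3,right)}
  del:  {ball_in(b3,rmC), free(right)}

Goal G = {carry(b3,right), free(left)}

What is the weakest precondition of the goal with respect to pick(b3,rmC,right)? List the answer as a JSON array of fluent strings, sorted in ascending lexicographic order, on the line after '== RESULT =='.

Compute (G \ add) ∪ pre:
  G ∩ del = {}  (empty — regression defined)
  G \ add = {carry(b3,right), free(left)} \ {carry(b3,right)} = {free(left)}
  ∪ pre   = {free(left)} ∪ {ball_in(b3,rmC), free(right), robot_in(rmC)}
          = {ball_in(b3,rmC), free(left), free(right), robot_in(rmC)}

== RESULT ==
["ball_in(b3,rmC)", "free(left)", "free(right)", "robot_in(rmC)"]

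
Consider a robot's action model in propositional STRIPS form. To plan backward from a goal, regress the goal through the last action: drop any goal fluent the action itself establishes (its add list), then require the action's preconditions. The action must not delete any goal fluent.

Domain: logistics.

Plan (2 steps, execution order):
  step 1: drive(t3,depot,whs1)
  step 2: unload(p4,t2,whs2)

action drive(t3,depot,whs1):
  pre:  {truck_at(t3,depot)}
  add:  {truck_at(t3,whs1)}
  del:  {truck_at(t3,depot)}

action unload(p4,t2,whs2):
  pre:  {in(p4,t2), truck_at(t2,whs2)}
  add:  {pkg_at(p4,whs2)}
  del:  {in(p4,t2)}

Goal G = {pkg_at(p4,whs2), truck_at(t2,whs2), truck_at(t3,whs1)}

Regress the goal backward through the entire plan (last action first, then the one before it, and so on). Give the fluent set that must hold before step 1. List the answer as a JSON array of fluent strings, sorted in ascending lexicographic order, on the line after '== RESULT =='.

Work backward from the goal:
  through step 2 (unload(p4,t2,whs2)): drop {pkg_at(p4,whs2)}, keep {truck_at(t2,whs2), truck_at(t3,whs1)}, require {in(p4,t2), truck_at(t2,whs2)}
    → {in(p4,t2), truck_at(t2,whs2), truck_at(t3,whs1)}
  through step 1 (drive(t3,depot,whs1)): drop {truck_at(t3,whs1)}, keep {in(p4,t2), truck_at(t2,whs2)}, require {truck_at(t3,depot)}
    → {in(p4,t2), truck_at(t2,whs2), truck_at(t3,depot)}

== RESULT ==
["in(p4,t2)", "truck_at(t2,whs2)", "truck_at(t3,depot)"]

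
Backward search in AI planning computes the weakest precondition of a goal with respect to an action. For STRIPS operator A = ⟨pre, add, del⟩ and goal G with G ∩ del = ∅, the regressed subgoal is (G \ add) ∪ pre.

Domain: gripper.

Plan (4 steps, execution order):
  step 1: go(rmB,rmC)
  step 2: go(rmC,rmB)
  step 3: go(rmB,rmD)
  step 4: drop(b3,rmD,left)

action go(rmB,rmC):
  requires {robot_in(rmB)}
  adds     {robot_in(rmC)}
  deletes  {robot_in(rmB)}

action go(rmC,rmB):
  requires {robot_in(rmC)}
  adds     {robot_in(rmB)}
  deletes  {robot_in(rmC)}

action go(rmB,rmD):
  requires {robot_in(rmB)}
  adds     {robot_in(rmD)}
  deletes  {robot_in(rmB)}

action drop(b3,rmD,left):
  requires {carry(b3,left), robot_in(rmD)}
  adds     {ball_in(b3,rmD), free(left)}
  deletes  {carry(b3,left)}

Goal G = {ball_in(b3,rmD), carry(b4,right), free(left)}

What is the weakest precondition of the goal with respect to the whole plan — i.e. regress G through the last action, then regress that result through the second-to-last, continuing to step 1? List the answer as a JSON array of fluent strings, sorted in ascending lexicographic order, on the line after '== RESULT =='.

Regress step by step:
  through step 4 (drop(b3,rmD,left)): drop {ball_in(b3,rmD), free(left)}, keep {carry(b4,right)}, require {carry(b3,left), robot_in(rmD)}
    → {carry(b3,left), carry(b4,right), robot_in(rmD)}
  through step 3 (go(rmB,rmD)): drop {robot_in(rmD)}, keep {carry(b3,left), carry(b4,right)}, require {robot_in(rmB)}
    → {carry(b3,left), carry(b4,right), robot_in(rmB)}
  through step 2 (go(rmC,rmB)): drop {robot_in(rmB)}, keep {carry(b3,left), carry(b4,right)}, require {robot_in(rmC)}
    → {carry(b3,left), carry(b4,right), robot_in(rmC)}
  through step 1 (go(rmB,rmC)): drop {robot_in(rmC)}, keep {carry(b3,left), carry(b4,right)}, require {robot_in(rmB)}
    → {carry(b3,left), carry(b4,right), robot_in(rmB)}

== RESULT ==
["carry(b3,left)", "carry(b4,right)", "robot_in(rmB)"]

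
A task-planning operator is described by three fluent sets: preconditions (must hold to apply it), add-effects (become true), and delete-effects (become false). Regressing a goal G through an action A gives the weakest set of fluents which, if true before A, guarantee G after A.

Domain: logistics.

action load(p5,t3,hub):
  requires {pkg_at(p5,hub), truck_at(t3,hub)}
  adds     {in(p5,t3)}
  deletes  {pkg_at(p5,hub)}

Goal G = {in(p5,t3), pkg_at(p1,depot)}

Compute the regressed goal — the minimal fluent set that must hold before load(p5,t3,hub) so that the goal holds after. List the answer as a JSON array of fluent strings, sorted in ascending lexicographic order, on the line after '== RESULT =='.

Compute (G \ add) ∪ pre:
  G ∩ del = {}  (empty — regression defined)
  G \ add = {in(p5,t3), pkg_at(p1,depot)} \ {in(p5,t3)} = {pkg_at(p1,depot)}
  ∪ pre   = {pkg_at(p1,depot)} ∪ {pkg_at(p5,hub), truck_at(t3,hub)}
          = {pkg_at(p1,depot), pkg_at(p5,hub), truck_at(t3,hub)}

== RESULT ==
["pkg_at(p1,depot)", "pkg_at(p5,hub)", "truck_at(t3,hub)"]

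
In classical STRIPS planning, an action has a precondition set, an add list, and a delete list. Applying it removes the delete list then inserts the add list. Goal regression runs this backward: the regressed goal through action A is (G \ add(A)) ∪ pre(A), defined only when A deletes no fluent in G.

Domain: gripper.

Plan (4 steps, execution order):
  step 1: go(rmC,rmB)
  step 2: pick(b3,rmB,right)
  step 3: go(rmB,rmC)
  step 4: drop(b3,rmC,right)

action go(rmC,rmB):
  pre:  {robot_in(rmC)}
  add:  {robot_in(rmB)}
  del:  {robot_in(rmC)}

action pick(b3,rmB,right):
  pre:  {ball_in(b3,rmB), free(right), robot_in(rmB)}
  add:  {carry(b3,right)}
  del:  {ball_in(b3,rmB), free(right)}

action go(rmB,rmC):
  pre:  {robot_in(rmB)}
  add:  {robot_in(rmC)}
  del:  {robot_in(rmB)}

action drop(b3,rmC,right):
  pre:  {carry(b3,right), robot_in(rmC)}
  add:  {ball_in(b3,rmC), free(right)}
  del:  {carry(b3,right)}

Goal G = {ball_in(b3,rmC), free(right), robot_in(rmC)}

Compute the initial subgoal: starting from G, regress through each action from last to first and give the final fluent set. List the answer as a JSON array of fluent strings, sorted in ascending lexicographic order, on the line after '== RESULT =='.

Regress step by step:
  through step 4 (drop(b3,rmC,right)): drop {ball_in(b3,rmC), free(right)}, keep {robot_in(rmC)}, require {carry(b3,right), robot_in(rmC)}
    → {carry(b3,right), robot_in(rmC)}
  through step 3 (go(rmB,rmC)): drop {robot_in(rmC)}, keep {carry(b3,right)}, require {robot_in(rmB)}
    → {carry(b3,right), robot_in(rmB)}
  through step 2 (pick(b3,rmB,right)): drop {carry(b3,right)}, keep {robot_in(rmB)}, require {ball_in(b3,rmB), free(right), robot_in(rmB)}
    → {ball_in(b3,rmB), free(right), robot_in(rmB)}
  through step 1 (go(rmC,rmB)): drop {robot_in(rmB)}, keep {ball_in(b3,rmB), free(right)}, require {robot_in(rmC)}
    → {ball_in(b3,rmB), free(right), robot_in(rmC)}

== RESULT ==
["ball_in(b3,rmB)", "free(right)", "robot_in(rmC)"]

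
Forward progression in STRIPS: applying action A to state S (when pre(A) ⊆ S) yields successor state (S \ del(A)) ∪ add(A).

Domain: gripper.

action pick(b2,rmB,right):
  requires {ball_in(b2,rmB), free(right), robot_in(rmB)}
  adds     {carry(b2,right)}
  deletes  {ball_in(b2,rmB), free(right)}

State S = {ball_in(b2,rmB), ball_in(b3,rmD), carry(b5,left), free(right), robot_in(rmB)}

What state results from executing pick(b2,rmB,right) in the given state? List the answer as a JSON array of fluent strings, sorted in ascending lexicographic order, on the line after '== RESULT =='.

Compute (S \ del) ∪ add:
  pre ⊆ S: {ball_in(b2,rmB), free(right), robot_in(rmB)} ⊆ S  — applicable
  S \ del = {ball_in(b3,rmD), carry(b5,left), robot_in(rmB)}
  ∪ add   = {ball_in(b3,rmD), carry(b2,right), carry(b5,left), robot_in(rmB)}

== RESULT ==
["ball_in(b3,rmD)", "carry(b2,right)", "carry(b5,left)", "robot_in(rmB)"]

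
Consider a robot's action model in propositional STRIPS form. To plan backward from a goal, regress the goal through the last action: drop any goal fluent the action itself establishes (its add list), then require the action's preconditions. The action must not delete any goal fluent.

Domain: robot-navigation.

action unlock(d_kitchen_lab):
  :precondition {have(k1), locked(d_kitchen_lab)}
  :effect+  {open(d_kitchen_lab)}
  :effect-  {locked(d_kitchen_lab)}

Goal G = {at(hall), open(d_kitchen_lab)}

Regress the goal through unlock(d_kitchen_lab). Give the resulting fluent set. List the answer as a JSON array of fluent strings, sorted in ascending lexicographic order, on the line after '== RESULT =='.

Regress:
  G ∩ del = {}  (empty — regression defined)
  G \ add = {at(hall), open(d_kitchen_lab)} \ {open(d_kitchen_lab)} = {at(hall)}
  ∪ pre   = {at(hall)} ∪ {have(k1), locked(d_kitchen_lab)}
          = {at(hall), have(k1), locked(d_kitchen_lab)}

== RESULT ==
["at(hall)", "have(k1)", "locked(d_kitchen_lab)"]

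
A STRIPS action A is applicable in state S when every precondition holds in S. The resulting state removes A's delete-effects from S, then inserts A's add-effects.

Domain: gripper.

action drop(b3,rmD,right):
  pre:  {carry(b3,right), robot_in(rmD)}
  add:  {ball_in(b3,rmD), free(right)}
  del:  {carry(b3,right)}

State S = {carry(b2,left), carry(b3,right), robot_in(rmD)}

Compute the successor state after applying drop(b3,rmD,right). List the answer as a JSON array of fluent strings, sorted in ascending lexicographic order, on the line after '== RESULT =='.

Compute (S \ del) ∪ add:
  pre ⊆ S: {carry(b3,right), robot_in(rmD)} ⊆ S  — applicable
  S \ del = {carry(b2,left), robot_in(rmD)}
  ∪ add   = {ball_in(b3,rmD), carry(b2,left), free(right), robot_in(rmD)}

== RESULT ==
["ball_in(b3,rmD)", "carry(b2,left)", "free(right)", "robot_in(rmD)"]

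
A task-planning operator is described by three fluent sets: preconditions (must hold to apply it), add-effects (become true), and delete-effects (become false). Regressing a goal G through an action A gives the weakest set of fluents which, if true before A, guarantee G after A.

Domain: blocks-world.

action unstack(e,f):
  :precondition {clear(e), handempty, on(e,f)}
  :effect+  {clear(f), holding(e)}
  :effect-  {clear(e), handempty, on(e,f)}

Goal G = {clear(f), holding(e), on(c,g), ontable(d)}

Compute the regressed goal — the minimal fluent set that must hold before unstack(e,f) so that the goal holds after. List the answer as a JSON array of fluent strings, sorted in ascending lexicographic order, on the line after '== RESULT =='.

Regress:
  G ∩ del = {}  (empty — regression defined)
  G \ add = {clear(f), holding(e), on(c,g), ontable(d)} \ {clear(f), holding(e)} = {on(c,g), ontable(d)}
  ∪ pre   = {on(c,g), ontable(d)} ∪ {clear(e), handempty, on(e,f)}
          = {clear(e), handempty, on(c,g), on(e,f), ontable(d)}

== RESULT ==
["clear(e)", "handempty", "on(c,g)", "on(e,f)", "ontable(d)"]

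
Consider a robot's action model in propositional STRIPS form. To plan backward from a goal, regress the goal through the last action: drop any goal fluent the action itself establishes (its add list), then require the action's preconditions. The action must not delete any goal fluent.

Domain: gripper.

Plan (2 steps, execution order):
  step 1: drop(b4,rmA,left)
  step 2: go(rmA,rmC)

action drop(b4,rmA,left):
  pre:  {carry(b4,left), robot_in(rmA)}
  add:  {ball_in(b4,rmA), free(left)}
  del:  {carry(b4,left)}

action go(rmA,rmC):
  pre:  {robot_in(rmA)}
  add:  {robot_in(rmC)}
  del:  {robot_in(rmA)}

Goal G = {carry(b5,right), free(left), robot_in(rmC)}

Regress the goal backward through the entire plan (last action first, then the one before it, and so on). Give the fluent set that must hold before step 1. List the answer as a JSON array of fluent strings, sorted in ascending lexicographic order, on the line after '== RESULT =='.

Regress step by step:
  through step 2 (go(rmA,rmC)): drop {robot_in(rmC)}, keep {carry(b5,right), free(left)}, require {robot_in(rmA)}
    → {carry(b5,right), free(left), robot_in(rmA)}
  through step 1 (drop(b4,rmA,left)): drop {free(left)}, keep {carry(b5,right), robot_in(rmA)}, require {carry(b4,left), robot_in(rmA)}
    → {carry(b4,left), carry(b5,right), robot_in(rmA)}

== RESULT ==
["carry(b4,left)", "carry(b5,right)", "robot_in(rmA)"]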